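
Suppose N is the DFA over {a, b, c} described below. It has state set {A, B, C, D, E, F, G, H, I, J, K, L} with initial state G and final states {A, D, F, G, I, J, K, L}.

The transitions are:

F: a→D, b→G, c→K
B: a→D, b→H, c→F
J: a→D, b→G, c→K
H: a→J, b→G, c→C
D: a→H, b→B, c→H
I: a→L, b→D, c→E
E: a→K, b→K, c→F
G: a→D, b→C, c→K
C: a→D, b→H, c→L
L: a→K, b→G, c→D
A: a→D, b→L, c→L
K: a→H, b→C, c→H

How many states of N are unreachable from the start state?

Starting at G and following transitions, the reachable set is {B, C, D, F, G, H, J, K, L}. That leaves A, E, I unreachable — 3 in total.

3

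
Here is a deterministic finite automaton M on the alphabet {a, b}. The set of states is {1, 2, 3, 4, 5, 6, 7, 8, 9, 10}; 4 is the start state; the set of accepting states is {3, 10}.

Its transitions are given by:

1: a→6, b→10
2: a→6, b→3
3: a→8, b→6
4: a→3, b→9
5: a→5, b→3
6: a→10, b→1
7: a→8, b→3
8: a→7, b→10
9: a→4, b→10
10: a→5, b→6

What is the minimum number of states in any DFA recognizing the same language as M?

4

Reachable states from the start: {1,3,4,5,6,7,8,9,10}. Unreachable: {2} — drop them.
Start with accepting vs non-accepting: {3,10} | {1,4,5,6,7,8,9}.
Refine {1,4,5,6,7,8,9} on symbol a: members go to different blocks, giving {1,5,7,8,9} and {4,6}.
Refine {1,5,7,8,9} on symbol a: members go to different blocks, giving {5,7,8} and {1,9}.
No further refinement is possible. Final partition (4 blocks): {3,10} | {5,7,8} | {4,6} | {1,9}.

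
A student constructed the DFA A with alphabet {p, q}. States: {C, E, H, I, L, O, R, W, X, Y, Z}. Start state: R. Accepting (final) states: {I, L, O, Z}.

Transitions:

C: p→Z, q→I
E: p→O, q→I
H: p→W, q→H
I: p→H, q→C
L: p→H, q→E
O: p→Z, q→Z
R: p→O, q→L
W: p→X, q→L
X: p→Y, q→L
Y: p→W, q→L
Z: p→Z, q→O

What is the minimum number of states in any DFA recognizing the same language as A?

All states are reachable from the start state.
Start with accepting vs non-accepting: {I,L,O,Z} | {C,E,H,R,W,X,Y}.
On input p, block {I,L,O,Z} splits into {I,L} and {O,Z}.
Split {C,E,H,R,W,X,Y} by δ(·,p) → {H,W,X,Y} and {C,E,R}.
On input q, block {H,W,X,Y} splits into {W,X,Y} and {H}.
Stable partition: {I,L} | {W,X,Y} | {O,Z} | {C,E,R} | {H} — 5 equivalence classes.

5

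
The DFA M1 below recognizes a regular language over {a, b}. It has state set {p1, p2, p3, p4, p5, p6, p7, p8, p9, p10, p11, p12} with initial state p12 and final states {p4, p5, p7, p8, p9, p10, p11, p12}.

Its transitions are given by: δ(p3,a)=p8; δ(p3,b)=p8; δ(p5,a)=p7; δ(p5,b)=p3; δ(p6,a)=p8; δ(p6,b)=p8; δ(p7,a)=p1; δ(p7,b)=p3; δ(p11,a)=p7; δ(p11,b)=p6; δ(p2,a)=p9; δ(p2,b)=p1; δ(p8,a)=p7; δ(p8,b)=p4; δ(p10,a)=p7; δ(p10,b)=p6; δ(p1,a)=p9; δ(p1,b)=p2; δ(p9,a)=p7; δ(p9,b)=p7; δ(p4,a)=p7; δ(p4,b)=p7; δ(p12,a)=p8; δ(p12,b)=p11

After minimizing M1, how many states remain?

States {p5,p10} cannot be reached from the start state, so discard them.
Start with accepting vs non-accepting: {p4,p7,p8,p9,p11,p12} | {p1,p2,p3,p6}.
On input a, block {p4,p7,p8,p9,p11,p12} splits into {p4,p8,p9,p11,p12} and {p7}.
Refine {p4,p8,p9,p11,p12} on symbol a: members go to different blocks, giving {p4,p8,p9,p11} and {p12}.
Split {p4,p8,p9,p11} by δ(·,b) → {p4,p9} and {p8} and {p11}.
Split {p1,p2,p3,p6} by δ(·,a) → {p1,p2} and {p3,p6}.
No further refinement is possible. Final partition (7 blocks): {p4,p9} | {p1,p2} | {p7} | {p12} | {p8} | {p11} | {p3,p6}.

7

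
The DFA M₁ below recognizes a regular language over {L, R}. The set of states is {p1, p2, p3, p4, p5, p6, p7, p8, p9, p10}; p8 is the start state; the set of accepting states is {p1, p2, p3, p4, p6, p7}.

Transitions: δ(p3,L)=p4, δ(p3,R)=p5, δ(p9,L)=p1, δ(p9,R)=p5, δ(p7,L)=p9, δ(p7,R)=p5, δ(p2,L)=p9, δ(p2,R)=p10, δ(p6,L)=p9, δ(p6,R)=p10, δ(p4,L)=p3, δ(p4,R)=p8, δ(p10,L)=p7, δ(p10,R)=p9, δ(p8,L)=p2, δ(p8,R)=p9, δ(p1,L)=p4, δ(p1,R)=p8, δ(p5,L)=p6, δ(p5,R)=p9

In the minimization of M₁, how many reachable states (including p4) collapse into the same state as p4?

All states are reachable from the start state.
Start with accepting vs non-accepting: {p1,p2,p3,p4,p6,p7} | {p5,p8,p9,p10}.
On input L, block {p1,p2,p3,p4,p6,p7} splits into {p1,p3,p4} and {p2,p6,p7}.
On input L, block {p5,p8,p9,p10} splits into {p5,p8,p10} and {p9}.
Stable partition: {p1,p3,p4} | {p5,p8,p10} | {p2,p6,p7} | {p9} — 4 equivalence classes.
The equivalence class containing p4 is {p1,p3,p4}, of size 3.

3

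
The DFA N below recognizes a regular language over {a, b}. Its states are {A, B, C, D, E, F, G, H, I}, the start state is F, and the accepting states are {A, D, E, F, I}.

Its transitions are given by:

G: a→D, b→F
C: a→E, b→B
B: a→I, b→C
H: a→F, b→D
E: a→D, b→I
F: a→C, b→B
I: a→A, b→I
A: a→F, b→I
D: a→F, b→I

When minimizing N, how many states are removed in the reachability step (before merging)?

BFS from F reaches {A, B, C, D, E, F, I}; the 2 state(s) G, H are never visited.

2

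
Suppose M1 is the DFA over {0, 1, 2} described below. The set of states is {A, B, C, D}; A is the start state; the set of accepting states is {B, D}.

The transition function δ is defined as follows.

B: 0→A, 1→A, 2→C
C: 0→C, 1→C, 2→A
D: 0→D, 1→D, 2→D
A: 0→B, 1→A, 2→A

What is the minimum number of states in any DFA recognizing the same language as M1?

Reachable states from the start: {A,B,C}. Unreachable: {D} — drop them.
P0 = {B} | {A,C}.
On input 0, block {A,C} splits into {A} and {C}.
Stable partition: {B} | {A} | {C} — 3 equivalence classes.

3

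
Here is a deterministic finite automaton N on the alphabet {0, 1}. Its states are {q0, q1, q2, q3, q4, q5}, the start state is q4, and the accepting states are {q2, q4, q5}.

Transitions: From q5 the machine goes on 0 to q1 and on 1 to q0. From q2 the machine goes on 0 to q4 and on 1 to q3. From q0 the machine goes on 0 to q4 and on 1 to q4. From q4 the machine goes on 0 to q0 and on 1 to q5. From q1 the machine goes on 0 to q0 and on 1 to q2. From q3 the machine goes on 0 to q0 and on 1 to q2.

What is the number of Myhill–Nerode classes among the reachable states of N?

5

Start with accepting vs non-accepting: {q2,q4,q5} | {q0,q1,q3}.
Split {q2,q4,q5} by δ(·,0) → {q4,q5} and {q2}.
Refine {q4,q5} on symbol 1: members go to different blocks, giving {q4} and {q5}.
Refine {q0,q1,q3} on symbol 0: members go to different blocks, giving {q1,q3} and {q0}.
No further refinement is possible. Final partition (5 blocks): {q4} | {q1,q3} | {q2} | {q5} | {q0}.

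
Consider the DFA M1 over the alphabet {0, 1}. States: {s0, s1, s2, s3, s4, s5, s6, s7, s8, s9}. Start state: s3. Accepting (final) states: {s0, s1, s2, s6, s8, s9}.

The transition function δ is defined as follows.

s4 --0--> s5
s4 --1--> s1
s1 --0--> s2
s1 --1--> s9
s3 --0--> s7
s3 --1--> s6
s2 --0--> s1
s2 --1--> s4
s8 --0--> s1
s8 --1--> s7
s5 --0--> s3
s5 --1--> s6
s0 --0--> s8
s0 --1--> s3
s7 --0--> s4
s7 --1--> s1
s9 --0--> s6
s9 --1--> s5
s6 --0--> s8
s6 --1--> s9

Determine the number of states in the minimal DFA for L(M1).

3

Reachable states from the start: {s1,s2,s3,s4,s5,s6,s7,s8,s9}. Unreachable: {s0} — drop them.
Start with accepting vs non-accepting: {s1,s2,s6,s8,s9} | {s3,s4,s5,s7}.
Split {s1,s2,s6,s8,s9} by δ(·,1) → {s2,s8,s9} and {s1,s6}.
Stable partition: {s2,s8,s9} | {s3,s4,s5,s7} | {s1,s6} — 3 equivalence classes.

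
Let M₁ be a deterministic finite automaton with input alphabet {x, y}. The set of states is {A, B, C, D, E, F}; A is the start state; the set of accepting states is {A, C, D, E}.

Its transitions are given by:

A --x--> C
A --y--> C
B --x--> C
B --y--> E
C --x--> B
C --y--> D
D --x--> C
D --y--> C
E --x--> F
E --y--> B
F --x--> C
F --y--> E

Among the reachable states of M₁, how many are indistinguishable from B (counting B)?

All states are reachable from the start state.
P0 = {A,C,D,E} | {B,F}.
Split {A,C,D,E} by δ(·,x) → {A,D} and {C,E}.
On input y, block {C,E} splits into {C} and {E}.
The partition is now stable with 4 blocks: {A,D} | {B,F} | {C} | {E}.
The equivalence class containing B is {B,F}, of size 2.

2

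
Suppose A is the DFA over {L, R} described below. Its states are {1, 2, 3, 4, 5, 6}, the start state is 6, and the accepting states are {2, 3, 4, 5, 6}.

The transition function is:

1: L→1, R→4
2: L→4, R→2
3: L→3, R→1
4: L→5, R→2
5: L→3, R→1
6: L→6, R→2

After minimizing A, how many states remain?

Every state is reachable, so we keep all 6.
P0 = {2,3,4,5,6} | {1}.
Split {2,3,4,5,6} by δ(·,R) → {2,4,6} and {3,5}.
Refine {2,4,6} on symbol L: members go to different blocks, giving {2,6} and {4}.
Refine {2,6} on symbol L: members go to different blocks, giving {2} and {6}.
No further refinement is possible. Final partition (5 blocks): {2} | {1} | {3,5} | {4} | {6}.

5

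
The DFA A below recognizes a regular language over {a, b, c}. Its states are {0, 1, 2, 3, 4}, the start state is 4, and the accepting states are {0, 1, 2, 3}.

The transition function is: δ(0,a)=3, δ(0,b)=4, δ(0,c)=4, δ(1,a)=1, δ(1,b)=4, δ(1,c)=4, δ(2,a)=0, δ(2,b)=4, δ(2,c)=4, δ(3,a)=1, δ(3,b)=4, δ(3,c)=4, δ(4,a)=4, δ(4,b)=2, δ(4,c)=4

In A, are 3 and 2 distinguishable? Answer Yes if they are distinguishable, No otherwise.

Initial partition by acceptance: {0,1,2,3} | {4}.
No further refinement is possible. Final partition (2 blocks): {0,1,2,3} | {4}.
3 and 2 lie in the same block of the stable partition, so they are equivalent — no string distinguishes them.

No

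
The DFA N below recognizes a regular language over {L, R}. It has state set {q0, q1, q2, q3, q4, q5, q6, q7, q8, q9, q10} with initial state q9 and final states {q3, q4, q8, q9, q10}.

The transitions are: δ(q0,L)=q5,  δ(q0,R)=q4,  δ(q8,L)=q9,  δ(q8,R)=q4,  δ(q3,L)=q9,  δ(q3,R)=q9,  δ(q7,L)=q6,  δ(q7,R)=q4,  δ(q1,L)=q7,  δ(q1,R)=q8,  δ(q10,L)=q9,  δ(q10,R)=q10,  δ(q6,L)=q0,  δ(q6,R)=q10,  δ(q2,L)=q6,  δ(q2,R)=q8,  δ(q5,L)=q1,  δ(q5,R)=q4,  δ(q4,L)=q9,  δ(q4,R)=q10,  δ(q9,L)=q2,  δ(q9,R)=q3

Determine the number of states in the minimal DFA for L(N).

Initial partition by acceptance: {q3,q4,q8,q9,q10} | {q0,q1,q2,q5,q6,q7}.
Split {q3,q4,q8,q9,q10} by δ(·,L) → {q3,q4,q8,q10} and {q9}.
Split {q3,q4,q8,q10} by δ(·,R) → {q4,q8,q10} and {q3}.
No further refinement is possible. Final partition (4 blocks): {q4,q8,q10} | {q0,q1,q2,q5,q6,q7} | {q9} | {q3}.

4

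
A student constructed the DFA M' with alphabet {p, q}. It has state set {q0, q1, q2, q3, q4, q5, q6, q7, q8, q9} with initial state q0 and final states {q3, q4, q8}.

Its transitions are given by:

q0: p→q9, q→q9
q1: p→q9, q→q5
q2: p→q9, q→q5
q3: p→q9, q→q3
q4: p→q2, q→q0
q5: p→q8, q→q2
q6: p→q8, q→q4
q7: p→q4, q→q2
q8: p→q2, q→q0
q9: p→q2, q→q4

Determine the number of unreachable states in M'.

4

Starting at q0 and following transitions, the reachable set is {q0, q2, q4, q5, q8, q9}. That leaves q1, q3, q6, q7 unreachable — 4 in total.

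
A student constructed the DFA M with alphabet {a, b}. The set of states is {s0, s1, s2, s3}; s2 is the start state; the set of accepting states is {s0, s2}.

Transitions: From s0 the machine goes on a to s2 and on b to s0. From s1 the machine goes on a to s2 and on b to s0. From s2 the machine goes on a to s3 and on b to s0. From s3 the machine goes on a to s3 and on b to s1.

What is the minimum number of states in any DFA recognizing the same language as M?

Initial partition by acceptance: {s0,s2} | {s1,s3}.
Refine {s0,s2} on symbol a: members go to different blocks, giving {s0} and {s2}.
Split {s1,s3} by δ(·,a) → {s1} and {s3}.
Stable partition: {s0} | {s1} | {s2} | {s3} — 4 equivalence classes.

4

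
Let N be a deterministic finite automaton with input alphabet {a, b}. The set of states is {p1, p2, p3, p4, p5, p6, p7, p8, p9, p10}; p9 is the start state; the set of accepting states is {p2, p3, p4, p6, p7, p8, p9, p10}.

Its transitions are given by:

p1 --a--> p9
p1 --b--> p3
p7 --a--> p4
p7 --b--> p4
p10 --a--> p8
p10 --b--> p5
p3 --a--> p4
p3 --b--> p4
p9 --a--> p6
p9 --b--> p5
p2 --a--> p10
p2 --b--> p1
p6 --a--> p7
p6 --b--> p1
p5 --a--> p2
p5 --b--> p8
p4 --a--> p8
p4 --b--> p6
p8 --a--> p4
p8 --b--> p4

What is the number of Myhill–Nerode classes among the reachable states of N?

5

All states are reachable from the start state.
Start with accepting vs non-accepting: {p2,p3,p4,p6,p7,p8,p9,p10} | {p1,p5}.
Split {p2,p3,p4,p6,p7,p8,p9,p10} by δ(·,b) → {p2,p6,p9,p10} and {p3,p4,p7,p8}.
On input a, block {p2,p6,p9,p10} splits into {p2,p9} and {p6,p10}.
Split {p3,p4,p7,p8} by δ(·,b) → {p3,p7,p8} and {p4}.
No further refinement is possible. Final partition (5 blocks): {p2,p9} | {p1,p5} | {p3,p7,p8} | {p6,p10} | {p4}.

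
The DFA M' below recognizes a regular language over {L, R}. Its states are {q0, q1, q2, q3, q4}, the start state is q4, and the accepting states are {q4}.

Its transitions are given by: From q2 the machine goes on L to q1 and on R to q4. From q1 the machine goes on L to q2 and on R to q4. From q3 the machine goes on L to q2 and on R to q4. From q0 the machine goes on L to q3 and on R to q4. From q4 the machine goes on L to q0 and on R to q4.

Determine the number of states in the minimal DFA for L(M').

2

Initial partition by acceptance: {q4} | {q0,q1,q2,q3}.
No further refinement is possible. Final partition (2 blocks): {q4} | {q0,q1,q2,q3}.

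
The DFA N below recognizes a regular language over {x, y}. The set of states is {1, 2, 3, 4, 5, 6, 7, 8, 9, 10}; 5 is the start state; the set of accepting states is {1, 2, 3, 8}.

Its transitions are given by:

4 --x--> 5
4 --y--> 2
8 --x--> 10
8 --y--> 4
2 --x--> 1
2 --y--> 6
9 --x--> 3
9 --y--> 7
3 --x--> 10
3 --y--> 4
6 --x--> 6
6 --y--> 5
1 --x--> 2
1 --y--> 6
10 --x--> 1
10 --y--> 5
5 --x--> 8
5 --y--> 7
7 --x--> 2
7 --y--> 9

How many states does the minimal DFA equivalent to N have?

All states are reachable from the start state.
Initial partition by acceptance: {1,2,3,8} | {4,5,6,7,9,10}.
On input x, block {1,2,3,8} splits into {1,2} and {3,8}.
On input x, block {4,5,6,7,9,10} splits into {4,6} and {5,9} and {7,10}.
Refine {4,6} on symbol x: members go to different blocks, giving {4} and {6}.
No further refinement is possible. Final partition (6 blocks): {1,2} | {4} | {3,8} | {5,9} | {7,10} | {6}.

6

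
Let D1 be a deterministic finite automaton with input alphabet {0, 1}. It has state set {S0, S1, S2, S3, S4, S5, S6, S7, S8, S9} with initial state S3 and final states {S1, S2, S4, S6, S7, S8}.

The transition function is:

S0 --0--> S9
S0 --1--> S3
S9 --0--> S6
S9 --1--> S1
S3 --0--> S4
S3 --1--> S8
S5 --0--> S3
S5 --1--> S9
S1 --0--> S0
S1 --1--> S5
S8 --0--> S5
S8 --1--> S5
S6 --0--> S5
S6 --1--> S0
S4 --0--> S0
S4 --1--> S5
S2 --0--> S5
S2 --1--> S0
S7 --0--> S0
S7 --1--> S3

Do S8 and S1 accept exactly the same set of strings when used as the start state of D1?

Yes

First remove the unreachable states {S2,S7}; 8 states remain.
Initial partition by acceptance: {S1,S4,S6,S8} | {S0,S3,S5,S9}.
Refine {S0,S3,S5,S9} on symbol 0: members go to different blocks, giving {S0,S5} and {S3,S9}.
Stable partition: {S1,S4,S6,S8} | {S0,S5} | {S3,S9} — 3 equivalence classes.
S8 and S1 lie in the same block of the stable partition, so they are equivalent — no string distinguishes them.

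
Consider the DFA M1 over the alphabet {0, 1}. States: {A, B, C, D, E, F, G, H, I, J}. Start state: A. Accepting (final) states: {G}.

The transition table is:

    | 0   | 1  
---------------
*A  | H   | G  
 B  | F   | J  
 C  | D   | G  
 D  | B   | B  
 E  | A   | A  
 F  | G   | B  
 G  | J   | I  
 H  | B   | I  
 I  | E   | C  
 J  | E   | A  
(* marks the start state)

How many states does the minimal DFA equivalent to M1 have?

10

Every state is reachable, so we keep all 10.
Initial partition by acceptance: {G} | {A,B,C,D,E,F,H,I,J}.
Refine {A,B,C,D,E,F,H,I,J} on symbol 0: members go to different blocks, giving {A,B,C,D,E,H,I,J} and {F}.
Split {A,B,C,D,E,H,I,J} by δ(·,0) → {A,C,D,E,H,I,J} and {B}.
On input 0, block {A,C,D,E,H,I,J} splits into {A,C,E,I,J} and {D,H}.
Refine {A,C,E,I,J} on symbol 0: members go to different blocks, giving {E,I,J} and {A,C}.
Split {E,I,J} by δ(·,0) → {I,J} and {E}.
Refine {D,H} on symbol 1: members go to different blocks, giving {D} and {H}.
Refine {A,C} on symbol 0: members go to different blocks, giving {A} and {C}.
Refine {I,J} on symbol 1: members go to different blocks, giving {I} and {J}.
The partition is now stable with 10 blocks: {G} | {I} | {F} | {B} | {D} | {A} | {E} | {H} | {C} | {J}.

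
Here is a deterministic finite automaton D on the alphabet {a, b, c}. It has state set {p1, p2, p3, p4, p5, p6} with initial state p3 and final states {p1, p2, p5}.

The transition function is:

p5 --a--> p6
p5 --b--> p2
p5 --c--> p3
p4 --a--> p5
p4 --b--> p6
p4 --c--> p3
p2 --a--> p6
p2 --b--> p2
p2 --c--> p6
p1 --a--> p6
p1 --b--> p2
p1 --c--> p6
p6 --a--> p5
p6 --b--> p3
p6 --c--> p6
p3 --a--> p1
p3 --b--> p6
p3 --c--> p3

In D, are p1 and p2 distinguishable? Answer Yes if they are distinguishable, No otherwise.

No

Reachable states from the start: {p1,p2,p3,p5,p6}. Unreachable: {p4} — drop them.
P0 = {p1,p2,p5} | {p3,p6}.
The partition is now stable with 2 blocks: {p1,p2,p5} | {p3,p6}.
p1 and p2 lie in the same block of the stable partition, so they are equivalent — no string distinguishes them.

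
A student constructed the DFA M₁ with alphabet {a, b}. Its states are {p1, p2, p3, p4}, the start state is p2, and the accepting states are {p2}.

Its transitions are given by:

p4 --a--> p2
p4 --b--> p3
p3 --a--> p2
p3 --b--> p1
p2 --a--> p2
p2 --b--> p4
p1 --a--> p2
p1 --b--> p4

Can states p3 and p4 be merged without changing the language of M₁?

P0 = {p2} | {p1,p3,p4}.
No further refinement is possible. Final partition (2 blocks): {p2} | {p1,p3,p4}.
p3 and p4 lie in the same block of the stable partition, so they are equivalent — no string distinguishes them.

Yes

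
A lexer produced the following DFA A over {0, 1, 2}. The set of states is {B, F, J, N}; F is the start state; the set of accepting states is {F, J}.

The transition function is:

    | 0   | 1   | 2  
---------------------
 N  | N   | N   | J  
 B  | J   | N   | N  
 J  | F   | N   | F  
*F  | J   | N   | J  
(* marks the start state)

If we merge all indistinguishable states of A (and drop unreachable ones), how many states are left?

States {B} cannot be reached from the start state, so discard them.
Initial partition by acceptance: {F,J} | {N}.
The partition is now stable with 2 blocks: {F,J} | {N}.

2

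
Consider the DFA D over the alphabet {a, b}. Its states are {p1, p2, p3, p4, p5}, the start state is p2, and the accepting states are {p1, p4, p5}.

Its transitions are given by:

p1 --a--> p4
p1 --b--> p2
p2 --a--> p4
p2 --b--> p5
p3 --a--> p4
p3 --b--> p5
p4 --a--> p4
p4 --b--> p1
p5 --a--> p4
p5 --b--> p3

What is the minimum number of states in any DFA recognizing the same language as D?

Initial partition by acceptance: {p1,p4,p5} | {p2,p3}.
Split {p1,p4,p5} by δ(·,b) → {p1,p5} and {p4}.
The partition is now stable with 3 blocks: {p1,p5} | {p2,p3} | {p4}.

3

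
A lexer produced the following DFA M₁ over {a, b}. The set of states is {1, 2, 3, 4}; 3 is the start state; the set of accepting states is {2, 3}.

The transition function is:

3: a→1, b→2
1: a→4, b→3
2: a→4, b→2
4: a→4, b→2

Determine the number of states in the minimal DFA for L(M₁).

All states are reachable from the start state.
P0 = {2,3} | {1,4}.
No further refinement is possible. Final partition (2 blocks): {2,3} | {1,4}.

2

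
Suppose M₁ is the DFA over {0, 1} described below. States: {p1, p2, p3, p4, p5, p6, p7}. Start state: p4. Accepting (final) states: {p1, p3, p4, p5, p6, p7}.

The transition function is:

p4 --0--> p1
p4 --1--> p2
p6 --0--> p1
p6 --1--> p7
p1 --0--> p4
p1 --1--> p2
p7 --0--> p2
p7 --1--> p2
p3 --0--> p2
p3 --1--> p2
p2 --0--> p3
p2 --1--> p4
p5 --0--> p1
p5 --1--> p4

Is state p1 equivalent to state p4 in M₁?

Yes

Reachable states from the start: {p1,p2,p3,p4}. Unreachable: {p5,p6,p7} — drop them.
Initial partition by acceptance: {p1,p3,p4} | {p2}.
Split {p1,p3,p4} by δ(·,0) → {p1,p4} and {p3}.
No further refinement is possible. Final partition (3 blocks): {p1,p4} | {p2} | {p3}.
p1 and p4 lie in the same block of the stable partition, so they are equivalent — no string distinguishes them.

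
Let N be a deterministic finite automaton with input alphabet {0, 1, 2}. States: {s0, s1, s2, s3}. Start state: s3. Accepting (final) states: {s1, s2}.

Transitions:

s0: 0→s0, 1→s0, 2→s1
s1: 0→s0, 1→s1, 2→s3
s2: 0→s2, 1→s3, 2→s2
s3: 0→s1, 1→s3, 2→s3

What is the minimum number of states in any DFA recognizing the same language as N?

3

States {s2} cannot be reached from the start state, so discard them.
Start with accepting vs non-accepting: {s1} | {s0,s3}.
Split {s0,s3} by δ(·,0) → {s0} and {s3}.
Stable partition: {s1} | {s0} | {s3} — 3 equivalence classes.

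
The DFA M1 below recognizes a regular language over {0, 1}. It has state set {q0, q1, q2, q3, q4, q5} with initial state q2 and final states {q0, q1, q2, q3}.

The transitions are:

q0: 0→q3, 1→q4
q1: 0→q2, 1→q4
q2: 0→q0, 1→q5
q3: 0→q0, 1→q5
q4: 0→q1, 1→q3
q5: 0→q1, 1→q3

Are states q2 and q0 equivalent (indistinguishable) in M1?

Yes

All states are reachable from the start state.
Start with accepting vs non-accepting: {q0,q1,q2,q3} | {q4,q5}.
No further refinement is possible. Final partition (2 blocks): {q0,q1,q2,q3} | {q4,q5}.
q2 and q0 lie in the same block of the stable partition, so they are equivalent — no string distinguishes them.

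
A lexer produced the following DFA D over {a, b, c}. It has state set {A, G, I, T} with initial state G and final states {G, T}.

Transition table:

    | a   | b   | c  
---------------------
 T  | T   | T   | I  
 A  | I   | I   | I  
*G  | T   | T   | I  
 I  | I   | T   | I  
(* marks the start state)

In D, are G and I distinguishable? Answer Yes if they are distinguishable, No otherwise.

First remove the unreachable states {A}; 3 states remain.
Initial partition by acceptance: {G,T} | {I}.
The partition is now stable with 2 blocks: {G,T} | {I}.
G and I end up in different blocks, so they are distinguishable. For instance, the string 'ε' is accepted from only G.

Yes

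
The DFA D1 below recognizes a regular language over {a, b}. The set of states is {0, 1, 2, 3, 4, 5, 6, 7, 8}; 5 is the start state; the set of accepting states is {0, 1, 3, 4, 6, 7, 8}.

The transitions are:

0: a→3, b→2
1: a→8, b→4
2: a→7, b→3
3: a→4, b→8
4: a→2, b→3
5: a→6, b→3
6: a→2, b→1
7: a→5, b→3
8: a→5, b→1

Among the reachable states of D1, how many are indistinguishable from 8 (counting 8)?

4

First remove the unreachable states {0}; 8 states remain.
Start with accepting vs non-accepting: {1,3,4,6,7,8} | {2,5}.
Refine {1,3,4,6,7,8} on symbol a: members go to different blocks, giving {4,6,7,8} and {1,3}.
Stable partition: {4,6,7,8} | {2,5} | {1,3} — 3 equivalence classes.
State 8 belongs to the block {4,6,7,8}, which has 4 states.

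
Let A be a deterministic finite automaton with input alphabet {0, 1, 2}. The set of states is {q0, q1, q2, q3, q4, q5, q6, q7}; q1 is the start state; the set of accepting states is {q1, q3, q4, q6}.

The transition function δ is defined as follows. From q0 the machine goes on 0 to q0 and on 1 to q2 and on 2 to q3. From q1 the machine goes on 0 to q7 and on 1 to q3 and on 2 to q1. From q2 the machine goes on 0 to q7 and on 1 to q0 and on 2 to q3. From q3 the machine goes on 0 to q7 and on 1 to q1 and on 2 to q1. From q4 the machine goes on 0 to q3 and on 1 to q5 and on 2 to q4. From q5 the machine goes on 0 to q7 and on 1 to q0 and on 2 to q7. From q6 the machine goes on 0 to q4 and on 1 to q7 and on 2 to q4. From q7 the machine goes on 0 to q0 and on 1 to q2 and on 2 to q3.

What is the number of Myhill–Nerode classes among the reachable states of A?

States {q4,q5,q6} cannot be reached from the start state, so discard them.
P0 = {q1,q3} | {q0,q2,q7}.
Stable partition: {q1,q3} | {q0,q2,q7} — 2 equivalence classes.

2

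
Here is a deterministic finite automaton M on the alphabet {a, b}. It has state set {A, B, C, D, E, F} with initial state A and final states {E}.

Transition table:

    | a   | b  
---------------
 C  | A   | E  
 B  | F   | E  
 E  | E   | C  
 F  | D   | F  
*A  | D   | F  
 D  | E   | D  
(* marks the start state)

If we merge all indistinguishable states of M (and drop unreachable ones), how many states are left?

Reachable states from the start: {A,C,D,E,F}. Unreachable: {B} — drop them.
P0 = {E} | {A,C,D,F}.
On input a, block {A,C,D,F} splits into {A,C,F} and {D}.
On input a, block {A,C,F} splits into {A,F} and {C}.
The partition is now stable with 4 blocks: {E} | {A,F} | {D} | {C}.

4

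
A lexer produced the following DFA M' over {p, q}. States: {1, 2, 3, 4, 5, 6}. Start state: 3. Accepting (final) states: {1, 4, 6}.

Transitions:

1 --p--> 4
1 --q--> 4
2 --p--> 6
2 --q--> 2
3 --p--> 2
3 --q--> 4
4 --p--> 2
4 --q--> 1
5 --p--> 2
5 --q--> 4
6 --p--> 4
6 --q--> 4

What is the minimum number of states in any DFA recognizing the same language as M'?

First remove the unreachable states {5}; 5 states remain.
Initial partition by acceptance: {1,4,6} | {2,3}.
Split {1,4,6} by δ(·,p) → {1,6} and {4}.
Split {2,3} by δ(·,p) → {2} and {3}.
Stable partition: {1,6} | {2} | {4} | {3} — 4 equivalence classes.

4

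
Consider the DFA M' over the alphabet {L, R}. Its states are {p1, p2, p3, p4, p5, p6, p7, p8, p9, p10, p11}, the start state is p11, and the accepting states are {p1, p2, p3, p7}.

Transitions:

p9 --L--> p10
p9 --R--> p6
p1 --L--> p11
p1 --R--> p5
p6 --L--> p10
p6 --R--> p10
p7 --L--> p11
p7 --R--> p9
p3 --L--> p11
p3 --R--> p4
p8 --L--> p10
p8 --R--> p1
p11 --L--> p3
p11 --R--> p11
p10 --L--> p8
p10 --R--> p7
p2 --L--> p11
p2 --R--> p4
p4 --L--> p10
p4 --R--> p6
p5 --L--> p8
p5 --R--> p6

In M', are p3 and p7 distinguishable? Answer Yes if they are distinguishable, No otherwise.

No

First remove the unreachable states {p2}; 10 states remain.
Start with accepting vs non-accepting: {p1,p3,p7} | {p4,p5,p6,p8,p9,p10,p11}.
On input L, block {p4,p5,p6,p8,p9,p10,p11} splits into {p4,p5,p6,p8,p9,p10} and {p11}.
Refine {p4,p5,p6,p8,p9,p10} on symbol R: members go to different blocks, giving {p4,p5,p6,p9} and {p8,p10}.
Refine {p4,p5,p6,p9} on symbol R: members go to different blocks, giving {p4,p5,p9} and {p6}.
Stable partition: {p1,p3,p7} | {p4,p5,p9} | {p11} | {p8,p10} | {p6} — 5 equivalence classes.
p3 and p7 lie in the same block of the stable partition, so they are equivalent — no string distinguishes them.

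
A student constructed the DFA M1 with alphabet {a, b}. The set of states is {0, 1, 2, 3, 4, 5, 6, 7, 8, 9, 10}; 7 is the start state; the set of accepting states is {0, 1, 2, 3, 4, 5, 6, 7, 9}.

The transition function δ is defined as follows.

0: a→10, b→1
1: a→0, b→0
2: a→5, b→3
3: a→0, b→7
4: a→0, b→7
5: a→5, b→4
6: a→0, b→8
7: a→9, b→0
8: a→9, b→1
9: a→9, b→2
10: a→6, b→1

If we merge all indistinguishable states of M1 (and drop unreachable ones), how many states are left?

All states are reachable from the start state.
Start with accepting vs non-accepting: {0,1,2,3,4,5,6,7,9} | {8,10}.
Refine {0,1,2,3,4,5,6,7,9} on symbol a: members go to different blocks, giving {1,2,3,4,5,6,7,9} and {0}.
Split {1,2,3,4,5,6,7,9} by δ(·,a) → {1,3,4,6} and {2,5,7,9}.
Refine {1,3,4,6} on symbol b: members go to different blocks, giving {3,4} and {1} and {6}.
On input a, block {8,10} splits into {8} and {10}.
Split {2,5,7,9} by δ(·,b) → {2,5} and {7} and {9}.
The partition is now stable with 9 blocks: {3,4} | {8} | {0} | {2,5} | {1} | {6} | {10} | {7} | {9}.

9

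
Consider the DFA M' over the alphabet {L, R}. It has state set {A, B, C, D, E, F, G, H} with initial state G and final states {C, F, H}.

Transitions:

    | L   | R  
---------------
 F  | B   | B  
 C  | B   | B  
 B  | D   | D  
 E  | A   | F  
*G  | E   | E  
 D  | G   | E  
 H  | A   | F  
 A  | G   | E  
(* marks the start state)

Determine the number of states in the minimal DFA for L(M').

Reachable states from the start: {A,B,D,E,F,G}. Unreachable: {C,H} — drop them.
Initial partition by acceptance: {F} | {A,B,D,E,G}.
On input R, block {A,B,D,E,G} splits into {A,B,D,G} and {E}.
Refine {A,B,D,G} on symbol L: members go to different blocks, giving {A,B,D} and {G}.
On input L, block {A,B,D} splits into {A,D} and {B}.
The partition is now stable with 5 blocks: {F} | {A,D} | {E} | {G} | {B}.

5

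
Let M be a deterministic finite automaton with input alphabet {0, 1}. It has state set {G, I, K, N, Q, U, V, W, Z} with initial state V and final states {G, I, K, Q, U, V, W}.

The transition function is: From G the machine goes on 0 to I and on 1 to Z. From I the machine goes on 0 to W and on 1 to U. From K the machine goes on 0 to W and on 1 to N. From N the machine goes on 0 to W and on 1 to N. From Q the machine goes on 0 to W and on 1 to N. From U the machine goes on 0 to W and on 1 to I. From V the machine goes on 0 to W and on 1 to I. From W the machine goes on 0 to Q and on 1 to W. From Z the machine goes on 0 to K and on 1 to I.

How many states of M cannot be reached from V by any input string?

BFS from V reaches {I, N, Q, U, V, W}; the 3 state(s) G, K, Z are never visited.

3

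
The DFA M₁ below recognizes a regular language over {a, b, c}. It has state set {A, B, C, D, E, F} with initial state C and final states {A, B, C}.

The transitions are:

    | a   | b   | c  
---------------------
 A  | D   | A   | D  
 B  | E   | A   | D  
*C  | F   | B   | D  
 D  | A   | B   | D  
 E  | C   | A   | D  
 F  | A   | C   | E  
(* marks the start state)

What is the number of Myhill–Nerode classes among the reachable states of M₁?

All states are reachable from the start state.
P0 = {A,B,C} | {D,E,F}.
No further refinement is possible. Final partition (2 blocks): {A,B,C} | {D,E,F}.

2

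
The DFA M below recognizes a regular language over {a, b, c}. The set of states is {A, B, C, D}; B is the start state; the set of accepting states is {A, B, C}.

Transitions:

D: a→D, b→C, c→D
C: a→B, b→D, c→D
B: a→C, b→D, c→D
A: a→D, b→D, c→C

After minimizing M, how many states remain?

First remove the unreachable states {A}; 3 states remain.
Start with accepting vs non-accepting: {B,C} | {D}.
No further refinement is possible. Final partition (2 blocks): {B,C} | {D}.

2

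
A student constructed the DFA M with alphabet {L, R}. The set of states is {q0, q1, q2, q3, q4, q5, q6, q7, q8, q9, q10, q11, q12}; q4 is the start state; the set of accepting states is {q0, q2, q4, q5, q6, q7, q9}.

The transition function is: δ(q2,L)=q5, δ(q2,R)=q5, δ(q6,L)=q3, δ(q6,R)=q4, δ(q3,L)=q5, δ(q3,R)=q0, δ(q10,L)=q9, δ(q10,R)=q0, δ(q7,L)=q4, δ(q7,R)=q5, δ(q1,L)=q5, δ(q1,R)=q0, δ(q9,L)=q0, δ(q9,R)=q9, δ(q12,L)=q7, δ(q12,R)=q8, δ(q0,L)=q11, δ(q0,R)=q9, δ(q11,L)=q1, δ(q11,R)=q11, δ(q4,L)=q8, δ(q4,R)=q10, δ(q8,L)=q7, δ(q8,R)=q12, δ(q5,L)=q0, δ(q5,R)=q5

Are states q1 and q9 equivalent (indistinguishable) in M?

First remove the unreachable states {q2,q3,q6}; 10 states remain.
Start with accepting vs non-accepting: {q0,q4,q5,q7,q9} | {q1,q8,q10,q11,q12}.
On input L, block {q0,q4,q5,q7,q9} splits into {q5,q7,q9} and {q0,q4}.
Refine {q1,q8,q10,q11,q12} on symbol L: members go to different blocks, giving {q1,q8,q10,q12} and {q11}.
On input R, block {q1,q8,q10,q12} splits into {q1,q10} and {q8,q12}.
Split {q0,q4} by δ(·,L) → {q0} and {q4}.
Refine {q5,q7,q9} on symbol L: members go to different blocks, giving {q5,q9} and {q7}.
The partition is now stable with 7 blocks: {q5,q9} | {q1,q10} | {q0} | {q11} | {q8,q12} | {q4} | {q7}.
q1 and q9 end up in different blocks, so they are distinguishable. For instance, the string 'ε' is accepted from only q9.

No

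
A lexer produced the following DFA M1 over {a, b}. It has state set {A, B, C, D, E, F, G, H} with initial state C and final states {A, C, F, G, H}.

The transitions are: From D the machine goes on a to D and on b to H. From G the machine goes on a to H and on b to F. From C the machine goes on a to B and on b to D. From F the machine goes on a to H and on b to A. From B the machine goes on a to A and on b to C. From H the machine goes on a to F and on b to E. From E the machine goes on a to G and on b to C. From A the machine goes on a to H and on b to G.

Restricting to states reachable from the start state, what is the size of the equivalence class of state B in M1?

2

Every state is reachable, so we keep all 8.
Start with accepting vs non-accepting: {A,C,F,G,H} | {B,D,E}.
Split {A,C,F,G,H} by δ(·,a) → {A,F,G,H} and {C}.
Refine {A,F,G,H} on symbol b: members go to different blocks, giving {A,F,G} and {H}.
Refine {B,D,E} on symbol a: members go to different blocks, giving {B,E} and {D}.
Stable partition: {A,F,G} | {B,E} | {C} | {H} | {D} — 5 equivalence classes.
State B belongs to the block {B,E}, which has 2 states.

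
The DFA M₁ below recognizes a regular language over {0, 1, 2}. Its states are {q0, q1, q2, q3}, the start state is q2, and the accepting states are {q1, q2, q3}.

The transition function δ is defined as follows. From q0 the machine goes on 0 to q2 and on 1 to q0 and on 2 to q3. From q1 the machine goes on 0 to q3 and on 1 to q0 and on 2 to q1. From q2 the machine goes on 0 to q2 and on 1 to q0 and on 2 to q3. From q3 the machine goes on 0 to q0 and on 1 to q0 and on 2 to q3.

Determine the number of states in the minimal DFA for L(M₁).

3

States {q1} cannot be reached from the start state, so discard them.
P0 = {q2,q3} | {q0}.
On input 0, block {q2,q3} splits into {q2} and {q3}.
The partition is now stable with 3 blocks: {q2} | {q0} | {q3}.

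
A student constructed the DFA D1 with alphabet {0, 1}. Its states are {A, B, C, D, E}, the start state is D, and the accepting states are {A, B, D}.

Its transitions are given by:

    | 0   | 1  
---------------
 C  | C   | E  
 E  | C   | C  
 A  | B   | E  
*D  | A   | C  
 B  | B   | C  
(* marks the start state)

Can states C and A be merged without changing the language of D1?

No

All states are reachable from the start state.
Start with accepting vs non-accepting: {A,B,D} | {C,E}.
No further refinement is possible. Final partition (2 blocks): {A,B,D} | {C,E}.
C and A end up in different blocks, so they are distinguishable. For instance, the string 'ε' is accepted from only A.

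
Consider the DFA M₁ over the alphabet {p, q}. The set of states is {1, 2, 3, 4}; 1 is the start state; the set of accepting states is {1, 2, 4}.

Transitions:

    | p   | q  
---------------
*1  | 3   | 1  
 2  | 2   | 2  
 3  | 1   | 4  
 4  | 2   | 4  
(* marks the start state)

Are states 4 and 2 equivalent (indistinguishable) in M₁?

Yes

Every state is reachable, so we keep all 4.
Initial partition by acceptance: {1,2,4} | {3}.
Refine {1,2,4} on symbol p: members go to different blocks, giving {2,4} and {1}.
No further refinement is possible. Final partition (3 blocks): {2,4} | {3} | {1}.
4 and 2 lie in the same block of the stable partition, so they are equivalent — no string distinguishes them.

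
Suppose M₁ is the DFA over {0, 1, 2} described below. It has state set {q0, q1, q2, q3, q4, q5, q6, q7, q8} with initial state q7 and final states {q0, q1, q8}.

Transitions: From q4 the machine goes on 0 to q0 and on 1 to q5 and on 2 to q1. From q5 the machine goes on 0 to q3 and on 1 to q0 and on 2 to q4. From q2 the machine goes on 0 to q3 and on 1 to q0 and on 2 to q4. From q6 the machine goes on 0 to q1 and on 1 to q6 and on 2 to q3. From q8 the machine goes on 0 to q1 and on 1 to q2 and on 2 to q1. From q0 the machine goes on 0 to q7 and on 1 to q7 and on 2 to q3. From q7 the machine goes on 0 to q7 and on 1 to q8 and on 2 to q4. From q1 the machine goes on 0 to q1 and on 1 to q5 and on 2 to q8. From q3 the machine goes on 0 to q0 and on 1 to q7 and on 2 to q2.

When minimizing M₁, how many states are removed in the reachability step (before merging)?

1

No path from q7 leads to q6; the other 8 states are all reachable.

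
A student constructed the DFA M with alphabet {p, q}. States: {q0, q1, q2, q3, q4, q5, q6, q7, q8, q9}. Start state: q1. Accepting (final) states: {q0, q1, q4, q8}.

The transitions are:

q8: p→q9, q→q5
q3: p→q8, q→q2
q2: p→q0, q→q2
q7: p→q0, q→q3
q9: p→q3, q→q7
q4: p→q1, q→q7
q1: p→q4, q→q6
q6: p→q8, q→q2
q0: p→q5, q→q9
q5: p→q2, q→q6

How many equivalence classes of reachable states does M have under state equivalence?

4

All states are reachable from the start state.
Initial partition by acceptance: {q0,q1,q4,q8} | {q2,q3,q5,q6,q7,q9}.
Split {q0,q1,q4,q8} by δ(·,p) → {q0,q8} and {q1,q4}.
Refine {q2,q3,q5,q6,q7,q9} on symbol p: members go to different blocks, giving {q2,q3,q6,q7} and {q5,q9}.
The partition is now stable with 4 blocks: {q0,q8} | {q2,q3,q6,q7} | {q1,q4} | {q5,q9}.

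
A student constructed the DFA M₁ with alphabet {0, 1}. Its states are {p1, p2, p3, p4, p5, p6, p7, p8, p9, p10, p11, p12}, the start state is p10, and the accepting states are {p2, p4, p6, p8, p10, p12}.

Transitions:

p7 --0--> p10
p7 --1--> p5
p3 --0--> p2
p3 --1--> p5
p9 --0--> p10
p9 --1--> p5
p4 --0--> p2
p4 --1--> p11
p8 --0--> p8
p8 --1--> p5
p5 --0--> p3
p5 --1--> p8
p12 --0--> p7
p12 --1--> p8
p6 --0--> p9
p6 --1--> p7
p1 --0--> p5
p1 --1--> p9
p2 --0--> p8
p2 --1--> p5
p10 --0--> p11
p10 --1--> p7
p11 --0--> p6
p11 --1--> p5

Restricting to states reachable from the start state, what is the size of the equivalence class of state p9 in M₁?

Reachable states from the start: {p2,p3,p5,p6,p7,p8,p9,p10,p11}. Unreachable: {p1,p4,p12} — drop them.
Start with accepting vs non-accepting: {p2,p6,p8,p10} | {p3,p5,p7,p9,p11}.
Split {p2,p6,p8,p10} by δ(·,0) → {p2,p8} and {p6,p10}.
On input 0, block {p3,p5,p7,p9,p11} splits into {p7,p9,p11} and {p3} and {p5}.
Stable partition: {p2,p8} | {p7,p9,p11} | {p6,p10} | {p3} | {p5} — 5 equivalence classes.
The equivalence class containing p9 is {p7,p9,p11}, of size 3.

3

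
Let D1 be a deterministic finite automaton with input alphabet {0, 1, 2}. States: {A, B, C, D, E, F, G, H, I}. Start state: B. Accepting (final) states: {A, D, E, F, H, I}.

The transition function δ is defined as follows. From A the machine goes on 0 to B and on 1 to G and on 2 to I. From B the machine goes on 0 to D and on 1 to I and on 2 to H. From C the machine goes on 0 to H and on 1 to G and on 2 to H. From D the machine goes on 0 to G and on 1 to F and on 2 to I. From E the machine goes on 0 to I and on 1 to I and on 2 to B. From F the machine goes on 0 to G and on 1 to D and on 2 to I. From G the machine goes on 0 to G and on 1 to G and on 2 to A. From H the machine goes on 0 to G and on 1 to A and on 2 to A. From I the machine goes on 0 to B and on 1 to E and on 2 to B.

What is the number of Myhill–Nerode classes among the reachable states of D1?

First remove the unreachable states {C}; 8 states remain.
Start with accepting vs non-accepting: {A,D,E,F,H,I} | {B,G}.
Refine {A,D,E,F,H,I} on symbol 0: members go to different blocks, giving {A,D,F,H,I} and {E}.
On input 1, block {A,D,F,H,I} splits into {D,F,H} and {A} and {I}.
On input 1, block {D,F,H} splits into {D,F} and {H}.
On input 0, block {B,G} splits into {B} and {G}.
No further refinement is possible. Final partition (7 blocks): {D,F} | {B} | {E} | {A} | {I} | {H} | {G}.

7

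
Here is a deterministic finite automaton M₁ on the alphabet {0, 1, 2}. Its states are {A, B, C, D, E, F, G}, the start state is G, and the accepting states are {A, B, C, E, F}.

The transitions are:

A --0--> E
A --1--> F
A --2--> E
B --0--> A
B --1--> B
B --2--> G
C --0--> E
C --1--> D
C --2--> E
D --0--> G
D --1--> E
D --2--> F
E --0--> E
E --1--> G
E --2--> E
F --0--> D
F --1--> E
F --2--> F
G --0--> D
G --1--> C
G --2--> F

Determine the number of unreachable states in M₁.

2

BFS from G reaches {C, D, E, F, G}; the 2 state(s) A, B are never visited.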